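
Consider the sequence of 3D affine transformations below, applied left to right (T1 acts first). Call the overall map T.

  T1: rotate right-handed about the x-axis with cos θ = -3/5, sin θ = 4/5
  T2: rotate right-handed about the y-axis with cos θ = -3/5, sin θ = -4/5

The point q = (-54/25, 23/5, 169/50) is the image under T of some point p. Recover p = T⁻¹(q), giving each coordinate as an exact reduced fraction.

T1 = [1 0 0 0; 0 -3/5 -4/5 0; 0 4/5 -3/5 0; 0 0 0 1]
T2·T1 = [-3/5 -16/25 12/25 0; 0 -3/5 -4/5 0; 4/5 -12/25 9/25 0; 0 0 0 1]
det M = 1; M⁻¹ = [-3/5 0 4/5 0; -16/25 -3/5 -12/25 0; 12/25 -4/5 9/25 0; 0 0 0 1]
M⁻¹ · (-54/25, 23/5, 169/50)ᵀ = (4, -3, -7/2)ᵀ

p = (4, -3, -7/2)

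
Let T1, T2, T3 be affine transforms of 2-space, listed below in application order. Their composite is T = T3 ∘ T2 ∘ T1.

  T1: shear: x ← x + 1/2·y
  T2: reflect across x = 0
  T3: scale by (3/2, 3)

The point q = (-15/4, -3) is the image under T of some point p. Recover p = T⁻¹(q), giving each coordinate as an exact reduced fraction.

p = (3, -1)

T1 = [1 1/2 0; 0 1 0; 0 0 1]
T2·T1 = [-1 -1/2 0; 0 1 0; 0 0 1]
T3·…·T1 = [-3/2 -3/4 0; 0 3 0; 0 0 1]
det M = -9/2; M⁻¹ = [-2/3 -1/6 0; 0 1/3 0; 0 0 1]
M⁻¹ · (-15/4, -3)ᵀ = (3, -1)ᵀ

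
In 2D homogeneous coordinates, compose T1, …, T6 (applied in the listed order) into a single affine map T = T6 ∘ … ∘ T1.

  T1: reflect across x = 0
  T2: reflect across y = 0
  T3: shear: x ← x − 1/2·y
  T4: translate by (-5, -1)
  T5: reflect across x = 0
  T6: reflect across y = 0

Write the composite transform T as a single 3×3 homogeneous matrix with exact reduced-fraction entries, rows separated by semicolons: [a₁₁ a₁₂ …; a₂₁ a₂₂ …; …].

T = [1 -1/2 5; 0 1 1; 0 0 1]

T1 = [-1 0 0; 0 1 0; 0 0 1]
T2·T1 = [-1 0 0; 0 -1 0; 0 0 1]
T3·…·T1 = [-1 1/2 0; 0 -1 0; 0 0 1]
T4·…·T1 = [-1 1/2 -5; 0 -1 -1; 0 0 1]
T5·…·T1 = [1 -1/2 5; 0 -1 -1; 0 0 1]
T6·…·T1 = [1 -1/2 5; 0 1 1; 0 0 1]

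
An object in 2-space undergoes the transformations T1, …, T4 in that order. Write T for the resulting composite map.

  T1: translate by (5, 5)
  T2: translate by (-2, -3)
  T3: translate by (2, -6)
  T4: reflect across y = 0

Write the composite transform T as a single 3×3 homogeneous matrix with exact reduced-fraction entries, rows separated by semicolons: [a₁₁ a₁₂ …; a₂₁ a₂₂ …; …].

T1 = [1 0 5; 0 1 5; 0 0 1]
T2·T1 = [1 0 3; 0 1 2; 0 0 1]
T3·…·T1 = [1 0 5; 0 1 -4; 0 0 1]
T4·…·T1 = [1 0 5; 0 -1 4; 0 0 1]

T = [1 0 5; 0 -1 4; 0 0 1]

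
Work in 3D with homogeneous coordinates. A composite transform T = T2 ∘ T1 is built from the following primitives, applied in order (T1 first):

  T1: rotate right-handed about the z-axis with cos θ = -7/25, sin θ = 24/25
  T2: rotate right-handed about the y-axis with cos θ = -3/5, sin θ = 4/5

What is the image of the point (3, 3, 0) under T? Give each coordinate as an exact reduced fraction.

T1 rotate right-handed about the z-axis with cos θ = -7/25, sin θ = 24/25: (3, 3, 0) → (-93/25, 51/25, 0)
T2 rotate right-handed about the y-axis with cos θ = -3/5, sin θ = 4/5: (-93/25, 51/25, 0) → (279/125, 51/25, 372/125)

T(p) = (279/125, 51/25, 372/125)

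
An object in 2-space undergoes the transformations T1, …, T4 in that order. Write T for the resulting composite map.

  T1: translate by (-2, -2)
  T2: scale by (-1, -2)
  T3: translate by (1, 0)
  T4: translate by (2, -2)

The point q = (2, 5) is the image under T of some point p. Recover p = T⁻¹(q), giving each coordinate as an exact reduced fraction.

p = (3, -3/2)

T1 = [1 0 -2; 0 1 -2; 0 0 1]
T2·T1 = [-1 0 2; 0 -2 4; 0 0 1]
T3·…·T1 = [-1 0 3; 0 -2 4; 0 0 1]
T4·…·T1 = [-1 0 5; 0 -2 2; 0 0 1]
det M = 2; M⁻¹ = [-1 0 5; 0 -1/2 1; 0 0 1]
M⁻¹ · (2, 5)ᵀ = (3, -3/2)ᵀ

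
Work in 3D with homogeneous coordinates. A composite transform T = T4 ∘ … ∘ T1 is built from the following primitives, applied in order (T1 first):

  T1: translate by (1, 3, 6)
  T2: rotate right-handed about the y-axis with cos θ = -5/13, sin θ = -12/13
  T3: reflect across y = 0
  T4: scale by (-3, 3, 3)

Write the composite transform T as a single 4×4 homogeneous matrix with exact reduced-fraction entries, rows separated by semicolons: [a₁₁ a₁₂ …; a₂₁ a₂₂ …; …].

T = [15/13 0 36/13 231/13; 0 -3 0 -9; 36/13 0 -15/13 -54/13; 0 0 0 1]

T1 = [1 0 0 1; 0 1 0 3; 0 0 1 6; 0 0 0 1]
T2·T1 = [-5/13 0 -12/13 -77/13; 0 1 0 3; 12/13 0 -5/13 -18/13; 0 0 0 1]
T3·…·T1 = [-5/13 0 -12/13 -77/13; 0 -1 0 -3; 12/13 0 -5/13 -18/13; 0 0 0 1]
T4·…·T1 = [15/13 0 36/13 231/13; 0 -3 0 -9; 36/13 0 -15/13 -54/13; 0 0 0 1]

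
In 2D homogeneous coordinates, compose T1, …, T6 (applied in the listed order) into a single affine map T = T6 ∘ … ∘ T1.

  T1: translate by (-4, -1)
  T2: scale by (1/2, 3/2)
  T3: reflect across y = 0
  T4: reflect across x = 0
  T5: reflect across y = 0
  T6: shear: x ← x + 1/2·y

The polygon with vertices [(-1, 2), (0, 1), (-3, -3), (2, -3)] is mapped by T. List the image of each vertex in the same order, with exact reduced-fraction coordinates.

image vertices: (13/4, 3/2), (2, 0), (1/2, -6), (-2, -6)

T1 translate by (-4, -1): (-1, 2) → (-5, 1); (0, 1) → (-4, 0); (-3, -3) → (-7, -4); (2, -3) → (-2, -4)
T2 scale by (1/2, 3/2): (-5, 1) → (-5/2, 3/2); (-4, 0) → (-2, 0); (-7, -4) → (-7/2, -6); (-2, -4) → (-1, -6)
T3 reflect across y = 0: (-5/2, 3/2) → (-5/2, -3/2); (-2, 0) → (-2, 0); (-7/2, -6) → (-7/2, 6); (-1, -6) → (-1, 6)
T4 reflect across x = 0: (-5/2, -3/2) → (5/2, -3/2); (-2, 0) → (2, 0); (-7/2, 6) → (7/2, 6); (-1, 6) → (1, 6)
T5 reflect across y = 0: (5/2, -3/2) → (5/2, 3/2); (2, 0) → (2, 0); (7/2, 6) → (7/2, -6); (1, 6) → (1, -6)
T6 shear: x ← x + 1/2·y: (5/2, 3/2) → (13/4, 3/2); (2, 0) → (2, 0); (7/2, -6) → (1/2, -6); (1, -6) → (-2, -6)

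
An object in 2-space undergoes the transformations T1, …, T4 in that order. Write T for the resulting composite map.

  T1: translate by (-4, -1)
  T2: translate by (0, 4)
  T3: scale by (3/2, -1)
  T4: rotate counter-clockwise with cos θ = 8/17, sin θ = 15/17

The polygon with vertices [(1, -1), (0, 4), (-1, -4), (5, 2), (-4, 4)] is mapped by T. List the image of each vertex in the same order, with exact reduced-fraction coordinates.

T1 translate by (-4, -1): (1, -1) → (-3, -2); (0, 4) → (-4, 3); (-1, -4) → (-5, -5); (5, 2) → (1, 1); (-4, 4) → (-8, 3)
T2 translate by (0, 4): (-3, -2) → (-3, 2); (-4, 3) → (-4, 7); (-5, -5) → (-5, -1); (1, 1) → (1, 5); (-8, 3) → (-8, 7)
T3 scale by (3/2, -1): (-3, 2) → (-9/2, -2); (-4, 7) → (-6, -7); (-5, -1) → (-15/2, 1); (1, 5) → (3/2, -5); (-8, 7) → (-12, -7)
T4 rotate counter-clockwise with cos θ = 8/17, sin θ = 15/17: (-9/2, -2) → (-6/17, -167/34); (-6, -7) → (57/17, -146/17); (-15/2, 1) → (-75/17, -209/34); (3/2, -5) → (87/17, -35/34); (-12, -7) → (9/17, -236/17)

image vertices: (-6/17, -167/34), (57/17, -146/17), (-75/17, -209/34), (87/17, -35/34), (9/17, -236/17)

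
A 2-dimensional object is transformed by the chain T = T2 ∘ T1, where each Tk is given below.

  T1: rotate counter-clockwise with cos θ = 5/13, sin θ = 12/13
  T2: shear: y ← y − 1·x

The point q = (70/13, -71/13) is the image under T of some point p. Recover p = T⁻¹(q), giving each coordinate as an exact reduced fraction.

T1 = [5/13 -12/13 0; 12/13 5/13 0; 0 0 1]
T2·T1 = [5/13 -12/13 0; 7/13 17/13 0; 0 0 1]
det M = 1; M⁻¹ = [17/13 12/13 0; -7/13 5/13 0; 0 0 1]
M⁻¹ · (70/13, -71/13)ᵀ = (2, -5)ᵀ

p = (2, -5)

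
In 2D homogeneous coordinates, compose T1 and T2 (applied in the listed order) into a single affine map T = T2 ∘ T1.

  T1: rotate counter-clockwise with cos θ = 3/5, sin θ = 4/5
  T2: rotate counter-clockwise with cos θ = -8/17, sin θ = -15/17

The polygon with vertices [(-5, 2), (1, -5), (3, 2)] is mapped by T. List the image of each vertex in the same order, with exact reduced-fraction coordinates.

image vertices: (-26/85, 457/85), (-349/85, -257/85), (262/85, -159/85)

T1 rotate counter-clockwise with cos θ = 3/5, sin θ = 4/5: (-5, 2) → (-23/5, -14/5); (1, -5) → (23/5, -11/5); (3, 2) → (1/5, 18/5)
T2 rotate counter-clockwise with cos θ = -8/17, sin θ = -15/17: (-23/5, -14/5) → (-26/85, 457/85); (23/5, -11/5) → (-349/85, -257/85); (1/5, 18/5) → (262/85, -159/85)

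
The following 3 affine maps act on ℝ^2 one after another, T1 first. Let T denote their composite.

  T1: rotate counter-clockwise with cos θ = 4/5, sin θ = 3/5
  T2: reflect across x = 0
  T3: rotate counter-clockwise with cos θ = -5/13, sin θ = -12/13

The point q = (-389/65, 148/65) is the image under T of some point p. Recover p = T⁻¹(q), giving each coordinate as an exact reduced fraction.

T1 = [4/5 -3/5 0; 3/5 4/5 0; 0 0 1]
T2·T1 = [-4/5 3/5 0; 3/5 4/5 0; 0 0 1]
T3·…·T1 = [56/65 33/65 0; 33/65 -56/65 0; 0 0 1]
det M = -1; M⁻¹ = [56/65 33/65 0; 33/65 -56/65 0; 0 0 1]
M⁻¹ · (-389/65, 148/65)ᵀ = (-4, -5)ᵀ

p = (-4, -5)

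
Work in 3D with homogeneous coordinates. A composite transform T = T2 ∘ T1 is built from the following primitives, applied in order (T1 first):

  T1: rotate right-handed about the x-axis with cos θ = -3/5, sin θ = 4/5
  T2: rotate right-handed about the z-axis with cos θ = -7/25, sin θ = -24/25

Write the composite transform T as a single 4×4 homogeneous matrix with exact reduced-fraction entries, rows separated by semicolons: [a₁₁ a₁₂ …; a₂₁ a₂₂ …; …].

T1 = [1 0 0 0; 0 -3/5 -4/5 0; 0 4/5 -3/5 0; 0 0 0 1]
T2·T1 = [-7/25 -72/125 -96/125 0; -24/25 21/125 28/125 0; 0 4/5 -3/5 0; 0 0 0 1]

T = [-7/25 -72/125 -96/125 0; -24/25 21/125 28/125 0; 0 4/5 -3/5 0; 0 0 0 1]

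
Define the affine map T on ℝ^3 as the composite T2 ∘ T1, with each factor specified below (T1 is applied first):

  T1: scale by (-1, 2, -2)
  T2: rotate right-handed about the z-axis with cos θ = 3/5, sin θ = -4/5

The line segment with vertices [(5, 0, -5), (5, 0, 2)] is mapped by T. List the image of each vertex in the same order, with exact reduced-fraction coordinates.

image vertices: (-3, 4, 10), (-3, 4, -4)

T1 scale by (-1, 2, -2): (5, 0, -5) → (-5, 0, 10); (5, 0, 2) → (-5, 0, -4)
T2 rotate right-handed about the z-axis with cos θ = 3/5, sin θ = -4/5: (-5, 0, 10) → (-3, 4, 10); (-5, 0, -4) → (-3, 4, -4)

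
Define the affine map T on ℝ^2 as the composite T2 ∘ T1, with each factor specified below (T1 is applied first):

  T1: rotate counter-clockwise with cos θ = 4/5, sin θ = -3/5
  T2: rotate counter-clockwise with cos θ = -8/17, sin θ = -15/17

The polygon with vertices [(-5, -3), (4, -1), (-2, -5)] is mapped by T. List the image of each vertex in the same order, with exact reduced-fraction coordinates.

image vertices: (277/85, 411/85), (-344/85, -67/85), (-26/85, 457/85)

T1 rotate counter-clockwise with cos θ = 4/5, sin θ = -3/5: (-5, -3) → (-29/5, 3/5); (4, -1) → (13/5, -16/5); (-2, -5) → (-23/5, -14/5)
T2 rotate counter-clockwise with cos θ = -8/17, sin θ = -15/17: (-29/5, 3/5) → (277/85, 411/85); (13/5, -16/5) → (-344/85, -67/85); (-23/5, -14/5) → (-26/85, 457/85)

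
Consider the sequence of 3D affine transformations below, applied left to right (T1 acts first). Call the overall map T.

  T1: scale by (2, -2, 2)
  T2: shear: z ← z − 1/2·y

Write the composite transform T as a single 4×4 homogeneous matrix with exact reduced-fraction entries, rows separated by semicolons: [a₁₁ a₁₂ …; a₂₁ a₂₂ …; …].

T = [2 0 0 0; 0 -2 0 0; 0 1 2 0; 0 0 0 1]

T1 = [2 0 0 0; 0 -2 0 0; 0 0 2 0; 0 0 0 1]
T2·T1 = [2 0 0 0; 0 -2 0 0; 0 1 2 0; 0 0 0 1]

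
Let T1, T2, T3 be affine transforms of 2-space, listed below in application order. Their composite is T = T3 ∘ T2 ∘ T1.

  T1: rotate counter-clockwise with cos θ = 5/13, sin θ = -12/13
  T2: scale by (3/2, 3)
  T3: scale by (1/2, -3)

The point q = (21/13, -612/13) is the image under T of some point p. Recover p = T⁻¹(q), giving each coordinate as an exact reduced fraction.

p = (-4, 4)

T1 = [5/13 12/13 0; -12/13 5/13 0; 0 0 1]
T2·T1 = [15/26 18/13 0; -36/13 15/13 0; 0 0 1]
T3·…·T1 = [15/52 9/13 0; 108/13 -45/13 0; 0 0 1]
det M = -27/4; M⁻¹ = [20/39 4/39 0; 16/13 -5/117 0; 0 0 1]
M⁻¹ · (21/13, -612/13)ᵀ = (-4, 4)ᵀ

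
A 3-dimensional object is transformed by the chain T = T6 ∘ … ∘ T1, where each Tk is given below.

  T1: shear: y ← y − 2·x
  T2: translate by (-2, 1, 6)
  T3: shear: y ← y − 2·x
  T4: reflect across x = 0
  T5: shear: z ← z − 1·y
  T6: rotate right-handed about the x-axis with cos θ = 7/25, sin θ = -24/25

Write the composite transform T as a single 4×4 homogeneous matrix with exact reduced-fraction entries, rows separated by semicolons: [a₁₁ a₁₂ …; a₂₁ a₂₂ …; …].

T1 = [1 0 0 0; -2 1 0 0; 0 0 1 0; 0 0 0 1]
T2·T1 = [1 0 0 -2; -2 1 0 1; 0 0 1 6; 0 0 0 1]
T3·…·T1 = [1 0 0 -2; -4 1 0 5; 0 0 1 6; 0 0 0 1]
T4·…·T1 = [-1 0 0 2; -4 1 0 5; 0 0 1 6; 0 0 0 1]
T5·…·T1 = [-1 0 0 2; -4 1 0 5; 4 -1 1 1; 0 0 0 1]
T6·…·T1 = [-1 0 0 2; 68/25 -17/25 24/25 59/25; 124/25 -31/25 7/25 -113/25; 0 0 0 1]

T = [-1 0 0 2; 68/25 -17/25 24/25 59/25; 124/25 -31/25 7/25 -113/25; 0 0 0 1]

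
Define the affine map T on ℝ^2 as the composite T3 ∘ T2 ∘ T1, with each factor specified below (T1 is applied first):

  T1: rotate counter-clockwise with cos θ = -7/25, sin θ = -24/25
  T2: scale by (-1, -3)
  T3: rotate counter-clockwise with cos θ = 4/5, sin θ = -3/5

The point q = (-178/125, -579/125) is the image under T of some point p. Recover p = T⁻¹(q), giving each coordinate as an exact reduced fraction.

p = (-1, -2)

T1 = [-7/25 24/25 0; -24/25 -7/25 0; 0 0 1]
T2·T1 = [7/25 -24/25 0; 72/25 21/25 0; 0 0 1]
T3·…·T1 = [244/125 -33/125 0; 267/125 156/125 0; 0 0 1]
det M = 3; M⁻¹ = [52/125 11/125 0; -89/125 244/375 0; 0 0 1]
M⁻¹ · (-178/125, -579/125)ᵀ = (-1, -2)ᵀ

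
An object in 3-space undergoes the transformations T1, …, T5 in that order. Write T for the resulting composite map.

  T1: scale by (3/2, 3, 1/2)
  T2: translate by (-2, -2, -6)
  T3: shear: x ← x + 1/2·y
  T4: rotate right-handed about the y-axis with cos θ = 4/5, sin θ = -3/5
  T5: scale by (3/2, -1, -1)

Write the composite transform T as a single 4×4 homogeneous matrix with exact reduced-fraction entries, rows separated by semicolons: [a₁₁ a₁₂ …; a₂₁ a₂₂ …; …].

T = [9/5 9/5 -9/20 9/5; 0 -3 0 2; -9/10 -9/10 -2/5 33/5; 0 0 0 1]

T1 = [3/2 0 0 0; 0 3 0 0; 0 0 1/2 0; 0 0 0 1]
T2·T1 = [3/2 0 0 -2; 0 3 0 -2; 0 0 1/2 -6; 0 0 0 1]
T3·…·T1 = [3/2 3/2 0 -3; 0 3 0 -2; 0 0 1/2 -6; 0 0 0 1]
T4·…·T1 = [6/5 6/5 -3/10 6/5; 0 3 0 -2; 9/10 9/10 2/5 -33/5; 0 0 0 1]
T5·…·T1 = [9/5 9/5 -9/20 9/5; 0 -3 0 2; -9/10 -9/10 -2/5 33/5; 0 0 0 1]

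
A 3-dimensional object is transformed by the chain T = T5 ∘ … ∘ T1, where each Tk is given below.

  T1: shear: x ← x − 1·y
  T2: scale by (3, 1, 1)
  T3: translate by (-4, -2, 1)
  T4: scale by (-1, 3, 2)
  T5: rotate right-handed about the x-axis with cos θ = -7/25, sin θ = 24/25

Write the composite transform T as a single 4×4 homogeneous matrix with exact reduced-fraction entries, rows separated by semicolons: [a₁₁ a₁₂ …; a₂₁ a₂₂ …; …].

T1 = [1 -1 0 0; 0 1 0 0; 0 0 1 0; 0 0 0 1]
T2·T1 = [3 -3 0 0; 0 1 0 0; 0 0 1 0; 0 0 0 1]
T3·…·T1 = [3 -3 0 -4; 0 1 0 -2; 0 0 1 1; 0 0 0 1]
T4·…·T1 = [-3 3 0 4; 0 3 0 -6; 0 0 2 2; 0 0 0 1]
T5·…·T1 = [-3 3 0 4; 0 -21/25 -48/25 -6/25; 0 72/25 -14/25 -158/25; 0 0 0 1]

T = [-3 3 0 4; 0 -21/25 -48/25 -6/25; 0 72/25 -14/25 -158/25; 0 0 0 1]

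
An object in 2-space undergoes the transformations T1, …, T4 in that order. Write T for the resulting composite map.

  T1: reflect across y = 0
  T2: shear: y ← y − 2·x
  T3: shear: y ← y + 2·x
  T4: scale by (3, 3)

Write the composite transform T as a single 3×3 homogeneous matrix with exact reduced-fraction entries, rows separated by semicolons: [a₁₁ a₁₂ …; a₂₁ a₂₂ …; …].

T = [3 0 0; 0 -3 0; 0 0 1]

T1 = [1 0 0; 0 -1 0; 0 0 1]
T2·T1 = [1 0 0; -2 -1 0; 0 0 1]
T3·…·T1 = [1 0 0; 0 -1 0; 0 0 1]
T4·…·T1 = [3 0 0; 0 -3 0; 0 0 1]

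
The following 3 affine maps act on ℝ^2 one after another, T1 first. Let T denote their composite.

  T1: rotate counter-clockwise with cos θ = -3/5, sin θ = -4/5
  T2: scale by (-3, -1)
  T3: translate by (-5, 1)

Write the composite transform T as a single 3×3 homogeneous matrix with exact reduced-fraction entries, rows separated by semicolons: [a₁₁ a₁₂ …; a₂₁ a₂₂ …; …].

T1 = [-3/5 4/5 0; -4/5 -3/5 0; 0 0 1]
T2·T1 = [9/5 -12/5 0; 4/5 3/5 0; 0 0 1]
T3·…·T1 = [9/5 -12/5 -5; 4/5 3/5 1; 0 0 1]

T = [9/5 -12/5 -5; 4/5 3/5 1; 0 0 1]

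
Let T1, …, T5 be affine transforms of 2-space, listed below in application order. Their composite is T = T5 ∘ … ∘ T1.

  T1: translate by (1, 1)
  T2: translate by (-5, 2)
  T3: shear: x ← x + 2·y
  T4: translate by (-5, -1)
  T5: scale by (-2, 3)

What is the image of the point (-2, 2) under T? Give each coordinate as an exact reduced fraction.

T(p) = (2, 12)

T1 translate by (1, 1): (-2, 2) → (-1, 3)
T2 translate by (-5, 2): (-1, 3) → (-6, 5)
T3 shear: x ← x + 2·y: (-6, 5) → (4, 5)
T4 translate by (-5, -1): (4, 5) → (-1, 4)
T5 scale by (-2, 3): (-1, 4) → (2, 12)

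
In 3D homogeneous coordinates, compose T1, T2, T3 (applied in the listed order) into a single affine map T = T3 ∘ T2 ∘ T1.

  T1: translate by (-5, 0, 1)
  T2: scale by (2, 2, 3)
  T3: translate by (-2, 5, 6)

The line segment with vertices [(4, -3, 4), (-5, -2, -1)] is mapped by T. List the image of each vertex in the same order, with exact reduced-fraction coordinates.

T1 translate by (-5, 0, 1): (4, -3, 4) → (-1, -3, 5); (-5, -2, -1) → (-10, -2, 0)
T2 scale by (2, 2, 3): (-1, -3, 5) → (-2, -6, 15); (-10, -2, 0) → (-20, -4, 0)
T3 translate by (-2, 5, 6): (-2, -6, 15) → (-4, -1, 21); (-20, -4, 0) → (-22, 1, 6)

image vertices: (-4, -1, 21), (-22, 1, 6)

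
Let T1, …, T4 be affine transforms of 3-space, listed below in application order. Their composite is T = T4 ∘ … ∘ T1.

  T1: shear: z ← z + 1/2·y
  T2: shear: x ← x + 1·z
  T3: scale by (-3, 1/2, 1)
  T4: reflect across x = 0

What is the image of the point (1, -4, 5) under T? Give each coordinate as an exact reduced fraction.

T1 shear: z ← z + 1/2·y: (1, -4, 5) → (1, -4, 3)
T2 shear: x ← x + 1·z: (1, -4, 3) → (4, -4, 3)
T3 scale by (-3, 1/2, 1): (4, -4, 3) → (-12, -2, 3)
T4 reflect across x = 0: (-12, -2, 3) → (12, -2, 3)

T(p) = (12, -2, 3)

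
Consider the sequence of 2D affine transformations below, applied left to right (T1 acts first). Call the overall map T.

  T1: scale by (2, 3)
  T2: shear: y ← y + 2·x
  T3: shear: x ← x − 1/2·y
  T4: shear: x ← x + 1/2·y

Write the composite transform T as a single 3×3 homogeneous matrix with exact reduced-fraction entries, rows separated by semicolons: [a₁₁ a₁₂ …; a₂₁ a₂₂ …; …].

T = [2 0 0; 4 3 0; 0 0 1]

T1 = [2 0 0; 0 3 0; 0 0 1]
T2·T1 = [2 0 0; 4 3 0; 0 0 1]
T3·…·T1 = [0 -3/2 0; 4 3 0; 0 0 1]
T4·…·T1 = [2 0 0; 4 3 0; 0 0 1]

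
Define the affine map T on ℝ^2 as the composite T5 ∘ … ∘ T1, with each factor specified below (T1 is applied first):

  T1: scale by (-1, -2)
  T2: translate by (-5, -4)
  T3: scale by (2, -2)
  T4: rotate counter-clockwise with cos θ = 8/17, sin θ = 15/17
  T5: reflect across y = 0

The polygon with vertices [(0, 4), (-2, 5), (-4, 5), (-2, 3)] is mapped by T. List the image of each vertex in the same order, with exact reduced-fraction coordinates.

T1 scale by (-1, -2): (0, 4) → (0, -8); (-2, 5) → (2, -10); (-4, 5) → (4, -10); (-2, 3) → (2, -6)
T2 translate by (-5, -4): (0, -8) → (-5, -12); (2, -10) → (-3, -14); (4, -10) → (-1, -14); (2, -6) → (-3, -10)
T3 scale by (2, -2): (-5, -12) → (-10, 24); (-3, -14) → (-6, 28); (-1, -14) → (-2, 28); (-3, -10) → (-6, 20)
T4 rotate counter-clockwise with cos θ = 8/17, sin θ = 15/17: (-10, 24) → (-440/17, 42/17); (-6, 28) → (-468/17, 134/17); (-2, 28) → (-436/17, 194/17); (-6, 20) → (-348/17, 70/17)
T5 reflect across y = 0: (-440/17, 42/17) → (-440/17, -42/17); (-468/17, 134/17) → (-468/17, -134/17); (-436/17, 194/17) → (-436/17, -194/17); (-348/17, 70/17) → (-348/17, -70/17)

image vertices: (-440/17, -42/17), (-468/17, -134/17), (-436/17, -194/17), (-348/17, -70/17)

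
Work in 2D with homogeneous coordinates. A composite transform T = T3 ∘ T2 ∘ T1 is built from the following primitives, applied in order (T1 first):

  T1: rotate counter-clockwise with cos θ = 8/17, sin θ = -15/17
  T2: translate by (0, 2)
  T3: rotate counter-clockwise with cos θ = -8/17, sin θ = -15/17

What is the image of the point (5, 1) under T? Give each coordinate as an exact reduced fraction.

T(p) = (-55/17, -33/17)

T1 rotate counter-clockwise with cos θ = 8/17, sin θ = -15/17: (5, 1) → (55/17, -67/17)
T2 translate by (0, 2): (55/17, -67/17) → (55/17, -33/17)
T3 rotate counter-clockwise with cos θ = -8/17, sin θ = -15/17: (55/17, -33/17) → (-55/17, -33/17)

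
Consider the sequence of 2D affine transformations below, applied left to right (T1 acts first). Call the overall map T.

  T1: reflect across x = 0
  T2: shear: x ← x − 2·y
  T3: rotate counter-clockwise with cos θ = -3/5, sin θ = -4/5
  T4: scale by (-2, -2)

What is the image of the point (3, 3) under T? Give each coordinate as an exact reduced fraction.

T1 reflect across x = 0: (3, 3) → (-3, 3)
T2 shear: x ← x − 2·y: (-3, 3) → (-9, 3)
T3 rotate counter-clockwise with cos θ = -3/5, sin θ = -4/5: (-9, 3) → (39/5, 27/5)
T4 scale by (-2, -2): (39/5, 27/5) → (-78/5, -54/5)

T(p) = (-78/5, -54/5)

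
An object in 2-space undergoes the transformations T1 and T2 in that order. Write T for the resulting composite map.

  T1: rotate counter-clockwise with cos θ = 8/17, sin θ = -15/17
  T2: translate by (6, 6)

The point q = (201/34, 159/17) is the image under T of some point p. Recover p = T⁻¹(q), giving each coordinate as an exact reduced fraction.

p = (-3, 3/2)

T1 = [8/17 15/17 0; -15/17 8/17 0; 0 0 1]
T2·T1 = [8/17 15/17 6; -15/17 8/17 6; 0 0 1]
det M = 1; M⁻¹ = [8/17 -15/17 42/17; 15/17 8/17 -138/17; 0 0 1]
M⁻¹ · (201/34, 159/17)ᵀ = (-3, 3/2)ᵀ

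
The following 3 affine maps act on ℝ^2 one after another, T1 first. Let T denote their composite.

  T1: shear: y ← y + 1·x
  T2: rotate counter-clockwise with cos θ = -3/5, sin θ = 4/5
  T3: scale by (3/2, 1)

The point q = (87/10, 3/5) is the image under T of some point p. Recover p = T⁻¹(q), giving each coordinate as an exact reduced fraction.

p = (-3, -2)

T1 = [1 0 0; 1 1 0; 0 0 1]
T2·T1 = [-7/5 -4/5 0; 1/5 -3/5 0; 0 0 1]
T3·…·T1 = [-21/10 -6/5 0; 1/5 -3/5 0; 0 0 1]
det M = 3/2; M⁻¹ = [-2/5 4/5 0; -2/15 -7/5 0; 0 0 1]
M⁻¹ · (87/10, 3/5)ᵀ = (-3, -2)ᵀ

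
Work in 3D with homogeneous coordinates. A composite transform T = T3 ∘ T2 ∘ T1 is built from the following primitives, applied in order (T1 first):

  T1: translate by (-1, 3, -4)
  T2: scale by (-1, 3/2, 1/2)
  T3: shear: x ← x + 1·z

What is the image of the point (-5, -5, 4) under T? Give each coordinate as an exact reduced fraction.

T(p) = (6, -3, 0)

T1 translate by (-1, 3, -4): (-5, -5, 4) → (-6, -2, 0)
T2 scale by (-1, 3/2, 1/2): (-6, -2, 0) → (6, -3, 0)
T3 shear: x ← x + 1·z: (6, -3, 0) → (6, -3, 0)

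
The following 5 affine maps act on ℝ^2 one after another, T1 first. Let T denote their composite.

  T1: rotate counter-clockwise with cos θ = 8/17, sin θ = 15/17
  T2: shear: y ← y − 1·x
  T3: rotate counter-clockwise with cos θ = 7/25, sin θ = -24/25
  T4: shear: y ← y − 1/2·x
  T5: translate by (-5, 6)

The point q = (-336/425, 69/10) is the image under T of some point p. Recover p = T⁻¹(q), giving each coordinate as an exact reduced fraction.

T1 = [8/17 -15/17 0; 15/17 8/17 0; 0 0 1]
T2·T1 = [8/17 -15/17 0; 7/17 23/17 0; 0 0 1]
T3·…·T1 = [224/425 447/425 0; -143/425 521/425 0; 0 0 1]
T4·…·T1 = [224/425 447/425 0; -3/5 7/10 0; 0 0 1]
T5·…·T1 = [224/425 447/425 -5; -3/5 7/10 6; 0 0 1]
det M = 1; M⁻¹ = [7/10 -447/425 8339/850; 3/5 224/425 -69/425; 0 0 1]
M⁻¹ · (-336/425, 69/10)ᵀ = (2, 3)ᵀ

p = (2, 3)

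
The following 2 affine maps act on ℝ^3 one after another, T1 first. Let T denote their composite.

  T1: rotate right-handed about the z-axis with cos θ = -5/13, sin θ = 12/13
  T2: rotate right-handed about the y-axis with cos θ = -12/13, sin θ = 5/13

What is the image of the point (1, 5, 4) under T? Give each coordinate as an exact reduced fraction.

T1 rotate right-handed about the z-axis with cos θ = -5/13, sin θ = 12/13: (1, 5, 4) → (-5, -1, 4)
T2 rotate right-handed about the y-axis with cos θ = -12/13, sin θ = 5/13: (-5, -1, 4) → (80/13, -1, -23/13)

T(p) = (80/13, -1, -23/13)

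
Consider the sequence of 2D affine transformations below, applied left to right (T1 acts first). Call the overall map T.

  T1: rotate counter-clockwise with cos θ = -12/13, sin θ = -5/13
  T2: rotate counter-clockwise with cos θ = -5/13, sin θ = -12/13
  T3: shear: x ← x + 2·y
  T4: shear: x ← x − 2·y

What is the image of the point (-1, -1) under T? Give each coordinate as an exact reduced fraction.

T(p) = (1, -1)

T1 rotate counter-clockwise with cos θ = -12/13, sin θ = -5/13: (-1, -1) → (7/13, 17/13)
T2 rotate counter-clockwise with cos θ = -5/13, sin θ = -12/13: (7/13, 17/13) → (1, -1)
T3 shear: x ← x + 2·y: (1, -1) → (-1, -1)
T4 shear: x ← x − 2·y: (-1, -1) → (1, -1)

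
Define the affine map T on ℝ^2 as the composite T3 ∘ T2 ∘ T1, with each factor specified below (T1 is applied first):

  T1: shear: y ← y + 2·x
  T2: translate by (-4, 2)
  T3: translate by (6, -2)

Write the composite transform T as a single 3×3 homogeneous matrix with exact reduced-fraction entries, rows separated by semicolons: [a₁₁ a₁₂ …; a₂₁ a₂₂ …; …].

T = [1 0 2; 2 1 0; 0 0 1]

T1 = [1 0 0; 2 1 0; 0 0 1]
T2·T1 = [1 0 -4; 2 1 2; 0 0 1]
T3·…·T1 = [1 0 2; 2 1 0; 0 0 1]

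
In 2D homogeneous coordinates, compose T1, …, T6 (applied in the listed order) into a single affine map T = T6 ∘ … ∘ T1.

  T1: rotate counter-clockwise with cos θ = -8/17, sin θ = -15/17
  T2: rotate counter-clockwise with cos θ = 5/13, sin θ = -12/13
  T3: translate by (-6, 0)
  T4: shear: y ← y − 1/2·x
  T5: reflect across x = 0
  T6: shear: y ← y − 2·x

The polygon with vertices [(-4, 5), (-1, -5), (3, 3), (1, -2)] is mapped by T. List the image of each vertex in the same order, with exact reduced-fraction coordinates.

T1 rotate counter-clockwise with cos θ = -8/17, sin θ = -15/17: (-4, 5) → (107/17, 20/17); (-1, -5) → (-67/17, 55/17); (3, 3) → (21/17, -69/17); (1, -2) → (-38/17, 1/17)
T2 rotate counter-clockwise with cos θ = 5/13, sin θ = -12/13: (107/17, 20/17) → (775/221, -1184/221); (-67/17, 55/17) → (25/17, 83/17); (21/17, -69/17) → (-723/221, -597/221); (-38/17, 1/17) → (-178/221, 461/221)
T3 translate by (-6, 0): (775/221, -1184/221) → (-551/221, -1184/221); (25/17, 83/17) → (-77/17, 83/17); (-723/221, -597/221) → (-2049/221, -597/221); (-178/221, 461/221) → (-1504/221, 461/221)
T4 shear: y ← y − 1/2·x: (-551/221, -1184/221) → (-551/221, -1817/442); (-77/17, 83/17) → (-77/17, 243/34); (-2049/221, -597/221) → (-2049/221, 855/442); (-1504/221, 461/221) → (-1504/221, 1213/221)
T5 reflect across x = 0: (-551/221, -1817/442) → (551/221, -1817/442); (-77/17, 243/34) → (77/17, 243/34); (-2049/221, 855/442) → (2049/221, 855/442); (-1504/221, 1213/221) → (1504/221, 1213/221)
T6 shear: y ← y − 2·x: (551/221, -1817/442) → (551/221, -4021/442); (77/17, 243/34) → (77/17, -65/34); (2049/221, 855/442) → (2049/221, -7341/442); (1504/221, 1213/221) → (1504/221, -1795/221)

image vertices: (551/221, -4021/442), (77/17, -65/34), (2049/221, -7341/442), (1504/221, -1795/221)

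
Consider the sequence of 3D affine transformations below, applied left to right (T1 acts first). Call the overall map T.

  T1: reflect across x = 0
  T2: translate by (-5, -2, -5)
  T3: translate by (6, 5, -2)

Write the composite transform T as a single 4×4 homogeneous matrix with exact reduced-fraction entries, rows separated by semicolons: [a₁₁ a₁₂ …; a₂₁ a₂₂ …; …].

T = [-1 0 0 1; 0 1 0 3; 0 0 1 -7; 0 0 0 1]

T1 = [-1 0 0 0; 0 1 0 0; 0 0 1 0; 0 0 0 1]
T2·T1 = [-1 0 0 -5; 0 1 0 -2; 0 0 1 -5; 0 0 0 1]
T3·…·T1 = [-1 0 0 1; 0 1 0 3; 0 0 1 -7; 0 0 0 1]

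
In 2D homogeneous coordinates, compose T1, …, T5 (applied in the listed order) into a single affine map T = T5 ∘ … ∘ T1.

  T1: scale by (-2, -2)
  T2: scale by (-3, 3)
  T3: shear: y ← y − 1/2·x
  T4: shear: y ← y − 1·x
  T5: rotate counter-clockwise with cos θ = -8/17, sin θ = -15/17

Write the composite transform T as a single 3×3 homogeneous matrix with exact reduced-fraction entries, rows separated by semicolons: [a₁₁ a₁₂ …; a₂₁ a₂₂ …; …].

T = [-183/17 -90/17 0; -18/17 48/17 0; 0 0 1]

T1 = [-2 0 0; 0 -2 0; 0 0 1]
T2·T1 = [6 0 0; 0 -6 0; 0 0 1]
T3·…·T1 = [6 0 0; -3 -6 0; 0 0 1]
T4·…·T1 = [6 0 0; -9 -6 0; 0 0 1]
T5·…·T1 = [-183/17 -90/17 0; -18/17 48/17 0; 0 0 1]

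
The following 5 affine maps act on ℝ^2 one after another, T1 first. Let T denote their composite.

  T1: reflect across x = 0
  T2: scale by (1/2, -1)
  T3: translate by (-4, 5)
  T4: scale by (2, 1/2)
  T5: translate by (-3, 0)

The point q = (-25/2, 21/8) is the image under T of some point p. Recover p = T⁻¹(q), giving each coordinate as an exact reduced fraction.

T1 = [-1 0 0; 0 1 0; 0 0 1]
T2·T1 = [-1/2 0 0; 0 -1 0; 0 0 1]
T3·…·T1 = [-1/2 0 -4; 0 -1 5; 0 0 1]
T4·…·T1 = [-1 0 -8; 0 -1/2 5/2; 0 0 1]
T5·…·T1 = [-1 0 -11; 0 -1/2 5/2; 0 0 1]
det M = 1/2; M⁻¹ = [-1 0 -11; 0 -2 5; 0 0 1]
M⁻¹ · (-25/2, 21/8)ᵀ = (3/2, -1/4)ᵀ

p = (3/2, -1/4)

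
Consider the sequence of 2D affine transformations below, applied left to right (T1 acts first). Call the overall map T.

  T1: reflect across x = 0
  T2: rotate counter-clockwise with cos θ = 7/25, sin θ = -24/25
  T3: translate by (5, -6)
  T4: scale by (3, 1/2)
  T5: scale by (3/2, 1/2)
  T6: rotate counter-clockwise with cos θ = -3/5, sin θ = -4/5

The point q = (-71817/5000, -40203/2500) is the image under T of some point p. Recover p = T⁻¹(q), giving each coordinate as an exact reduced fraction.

p = (-5/4, -3/5)

T1 = [-1 0 0; 0 1 0; 0 0 1]
T2·T1 = [-7/25 24/25 0; 24/25 7/25 0; 0 0 1]
T3·…·T1 = [-7/25 24/25 5; 24/25 7/25 -6; 0 0 1]
T4·…·T1 = [-21/25 72/25 15; 12/25 7/50 -3; 0 0 1]
T5·…·T1 = [-63/50 108/25 45/2; 6/25 7/100 -3/2; 0 0 1]
T6·…·T1 = [237/250 -317/125 -147/10; 108/125 -1749/500 -171/10; 0 0 1]
det M = -9/8; M⁻¹ = [1166/375 -2536/1125 179/25; 96/125 -316/375 -78/25; 0 0 1]
M⁻¹ · (-71817/5000, -40203/2500)ᵀ = (-5/4, -3/5)ᵀ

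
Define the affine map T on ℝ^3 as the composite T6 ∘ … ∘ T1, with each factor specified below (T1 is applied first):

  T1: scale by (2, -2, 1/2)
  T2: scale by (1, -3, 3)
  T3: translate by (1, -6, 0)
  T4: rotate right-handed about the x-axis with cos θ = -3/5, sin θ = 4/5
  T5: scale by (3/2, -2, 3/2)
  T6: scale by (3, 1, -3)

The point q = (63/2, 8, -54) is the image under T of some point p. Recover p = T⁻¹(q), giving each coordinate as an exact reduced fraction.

p = (3, 3, -8/3)

T1 = [2 0 0 0; 0 -2 0 0; 0 0 1/2 0; 0 0 0 1]
T2·T1 = [2 0 0 0; 0 6 0 0; 0 0 3/2 0; 0 0 0 1]
T3·…·T1 = [2 0 0 1; 0 6 0 -6; 0 0 3/2 0; 0 0 0 1]
T4·…·T1 = [2 0 0 1; 0 -18/5 -6/5 18/5; 0 24/5 -9/10 -24/5; 0 0 0 1]
T5·…·T1 = [3 0 0 3/2; 0 36/5 12/5 -36/5; 0 36/5 -27/20 -36/5; 0 0 0 1]
T6·…·T1 = [9 0 0 9/2; 0 36/5 12/5 -36/5; 0 -108/5 81/20 108/5; 0 0 0 1]
det M = 729; M⁻¹ = [1/9 0 0 -1/2; 0 1/20 -4/135 1; 0 4/15 4/45 0; 0 0 0 1]
M⁻¹ · (63/2, 8, -54)ᵀ = (3, 3, -8/3)ᵀ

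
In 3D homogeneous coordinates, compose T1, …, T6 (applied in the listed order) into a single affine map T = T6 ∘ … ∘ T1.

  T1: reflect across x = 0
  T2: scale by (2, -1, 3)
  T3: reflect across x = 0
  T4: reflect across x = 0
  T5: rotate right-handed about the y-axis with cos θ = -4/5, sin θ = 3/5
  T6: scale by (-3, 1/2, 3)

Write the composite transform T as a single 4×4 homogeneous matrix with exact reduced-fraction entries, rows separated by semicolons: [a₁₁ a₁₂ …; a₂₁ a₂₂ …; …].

T1 = [-1 0 0 0; 0 1 0 0; 0 0 1 0; 0 0 0 1]
T2·T1 = [-2 0 0 0; 0 -1 0 0; 0 0 3 0; 0 0 0 1]
T3·…·T1 = [2 0 0 0; 0 -1 0 0; 0 0 3 0; 0 0 0 1]
T4·…·T1 = [-2 0 0 0; 0 -1 0 0; 0 0 3 0; 0 0 0 1]
T5·…·T1 = [8/5 0 9/5 0; 0 -1 0 0; 6/5 0 -12/5 0; 0 0 0 1]
T6·…·T1 = [-24/5 0 -27/5 0; 0 -1/2 0 0; 18/5 0 -36/5 0; 0 0 0 1]

T = [-24/5 0 -27/5 0; 0 -1/2 0 0; 18/5 0 -36/5 0; 0 0 0 1]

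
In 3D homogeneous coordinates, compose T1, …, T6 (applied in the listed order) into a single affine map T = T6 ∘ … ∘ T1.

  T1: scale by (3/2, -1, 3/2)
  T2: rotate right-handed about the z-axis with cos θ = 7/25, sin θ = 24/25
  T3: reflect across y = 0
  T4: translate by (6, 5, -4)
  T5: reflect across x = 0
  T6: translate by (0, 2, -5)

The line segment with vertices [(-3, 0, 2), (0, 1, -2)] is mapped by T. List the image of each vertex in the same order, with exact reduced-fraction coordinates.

image vertices: (-237/50, 283/25, -6), (-174/25, 182/25, -12)

T1 scale by (3/2, -1, 3/2): (-3, 0, 2) → (-9/2, 0, 3); (0, 1, -2) → (0, -1, -3)
T2 rotate right-handed about the z-axis with cos θ = 7/25, sin θ = 24/25: (-9/2, 0, 3) → (-63/50, -108/25, 3); (0, -1, -3) → (24/25, -7/25, -3)
T3 reflect across y = 0: (-63/50, -108/25, 3) → (-63/50, 108/25, 3); (24/25, -7/25, -3) → (24/25, 7/25, -3)
T4 translate by (6, 5, -4): (-63/50, 108/25, 3) → (237/50, 233/25, -1); (24/25, 7/25, -3) → (174/25, 132/25, -7)
T5 reflect across x = 0: (237/50, 233/25, -1) → (-237/50, 233/25, -1); (174/25, 132/25, -7) → (-174/25, 132/25, -7)
T6 translate by (0, 2, -5): (-237/50, 233/25, -1) → (-237/50, 283/25, -6); (-174/25, 132/25, -7) → (-174/25, 182/25, -12)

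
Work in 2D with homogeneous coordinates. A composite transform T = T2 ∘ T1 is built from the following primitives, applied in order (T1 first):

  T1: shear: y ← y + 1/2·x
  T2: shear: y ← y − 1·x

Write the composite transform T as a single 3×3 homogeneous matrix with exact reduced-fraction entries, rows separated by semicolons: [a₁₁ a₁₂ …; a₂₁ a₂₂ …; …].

T1 = [1 0 0; 1/2 1 0; 0 0 1]
T2·T1 = [1 0 0; -1/2 1 0; 0 0 1]

T = [1 0 0; -1/2 1 0; 0 0 1]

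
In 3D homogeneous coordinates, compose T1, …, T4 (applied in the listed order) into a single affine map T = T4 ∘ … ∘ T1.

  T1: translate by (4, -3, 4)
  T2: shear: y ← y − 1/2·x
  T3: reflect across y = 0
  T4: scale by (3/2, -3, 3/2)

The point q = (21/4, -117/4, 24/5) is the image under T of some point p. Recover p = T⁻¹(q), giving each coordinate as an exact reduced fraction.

p = (-1/2, -5, -4/5)

T1 = [1 0 0 4; 0 1 0 -3; 0 0 1 4; 0 0 0 1]
T2·T1 = [1 0 0 4; -1/2 1 0 -5; 0 0 1 4; 0 0 0 1]
T3·…·T1 = [1 0 0 4; 1/2 -1 0 5; 0 0 1 4; 0 0 0 1]
T4·…·T1 = [3/2 0 0 6; -3/2 3 0 -15; 0 0 3/2 6; 0 0 0 1]
det M = 27/4; M⁻¹ = [2/3 0 0 -4; 1/3 1/3 0 3; 0 0 2/3 -4; 0 0 0 1]
M⁻¹ · (21/4, -117/4, 24/5)ᵀ = (-1/2, -5, -4/5)ᵀ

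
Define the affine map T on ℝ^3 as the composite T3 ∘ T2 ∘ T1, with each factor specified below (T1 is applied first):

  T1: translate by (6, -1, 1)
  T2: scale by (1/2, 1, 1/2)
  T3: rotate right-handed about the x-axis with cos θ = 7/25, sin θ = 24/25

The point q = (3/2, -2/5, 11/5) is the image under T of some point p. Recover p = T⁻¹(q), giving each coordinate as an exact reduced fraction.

T1 = [1 0 0 6; 0 1 0 -1; 0 0 1 1; 0 0 0 1]
T2·T1 = [1/2 0 0 3; 0 1 0 -1; 0 0 1/2 1/2; 0 0 0 1]
T3·…·T1 = [1/2 0 0 3; 0 7/25 -12/25 -19/25; 0 24/25 7/50 -41/50; 0 0 0 1]
det M = 1/4; M⁻¹ = [2 0 0 -6; 0 7/25 24/25 1; 0 -48/25 14/25 -1; 0 0 0 1]
M⁻¹ · (3/2, -2/5, 11/5)ᵀ = (-3, 3, 1)ᵀ

p = (-3, 3, 1)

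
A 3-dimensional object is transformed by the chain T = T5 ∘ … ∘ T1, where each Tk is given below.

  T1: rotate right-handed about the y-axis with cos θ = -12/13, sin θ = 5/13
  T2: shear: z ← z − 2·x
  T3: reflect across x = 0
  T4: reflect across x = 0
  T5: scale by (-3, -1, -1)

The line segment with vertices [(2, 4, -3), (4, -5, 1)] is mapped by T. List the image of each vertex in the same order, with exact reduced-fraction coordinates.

image vertices: (9, -4, -8), (129/13, 5, -54/13)

T1 rotate right-handed about the y-axis with cos θ = -12/13, sin θ = 5/13: (2, 4, -3) → (-3, 4, 2); (4, -5, 1) → (-43/13, -5, -32/13)
T2 shear: z ← z − 2·x: (-3, 4, 2) → (-3, 4, 8); (-43/13, -5, -32/13) → (-43/13, -5, 54/13)
T3 reflect across x = 0: (-3, 4, 8) → (3, 4, 8); (-43/13, -5, 54/13) → (43/13, -5, 54/13)
T4 reflect across x = 0: (3, 4, 8) → (-3, 4, 8); (43/13, -5, 54/13) → (-43/13, -5, 54/13)
T5 scale by (-3, -1, -1): (-3, 4, 8) → (9, -4, -8); (-43/13, -5, 54/13) → (129/13, 5, -54/13)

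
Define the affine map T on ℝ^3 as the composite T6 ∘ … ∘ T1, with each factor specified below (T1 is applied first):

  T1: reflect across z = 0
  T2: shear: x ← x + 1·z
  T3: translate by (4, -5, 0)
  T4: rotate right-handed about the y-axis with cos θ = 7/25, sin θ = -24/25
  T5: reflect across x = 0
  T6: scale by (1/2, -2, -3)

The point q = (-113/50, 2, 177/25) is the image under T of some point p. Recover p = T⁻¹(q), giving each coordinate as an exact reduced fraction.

T1 = [1 0 0 0; 0 1 0 0; 0 0 -1 0; 0 0 0 1]
T2·T1 = [1 0 -1 0; 0 1 0 0; 0 0 -1 0; 0 0 0 1]
T3·…·T1 = [1 0 -1 4; 0 1 0 -5; 0 0 -1 0; 0 0 0 1]
T4·…·T1 = [7/25 0 17/25 28/25; 0 1 0 -5; 24/25 0 -31/25 96/25; 0 0 0 1]
T5·…·T1 = [-7/25 0 -17/25 -28/25; 0 1 0 -5; 24/25 0 -31/25 96/25; 0 0 0 1]
T6·…·T1 = [-7/50 0 -17/50 -14/25; 0 -2 0 10; -72/25 0 93/25 -288/25; 0 0 0 1]
det M = 3; M⁻¹ = [-62/25 0 -17/75 -4; 0 -1/2 0 5; -48/25 0 7/75 0; 0 0 0 1]
M⁻¹ · (-113/50, 2, 177/25)ᵀ = (0, 4, 5)ᵀ

p = (0, 4, 5)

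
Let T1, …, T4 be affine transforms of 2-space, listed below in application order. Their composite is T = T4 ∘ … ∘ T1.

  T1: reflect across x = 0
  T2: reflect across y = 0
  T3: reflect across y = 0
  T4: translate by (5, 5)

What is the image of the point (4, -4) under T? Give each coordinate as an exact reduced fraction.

T1 reflect across x = 0: (4, -4) → (-4, -4)
T2 reflect across y = 0: (-4, -4) → (-4, 4)
T3 reflect across y = 0: (-4, 4) → (-4, -4)
T4 translate by (5, 5): (-4, -4) → (1, 1)

T(p) = (1, 1)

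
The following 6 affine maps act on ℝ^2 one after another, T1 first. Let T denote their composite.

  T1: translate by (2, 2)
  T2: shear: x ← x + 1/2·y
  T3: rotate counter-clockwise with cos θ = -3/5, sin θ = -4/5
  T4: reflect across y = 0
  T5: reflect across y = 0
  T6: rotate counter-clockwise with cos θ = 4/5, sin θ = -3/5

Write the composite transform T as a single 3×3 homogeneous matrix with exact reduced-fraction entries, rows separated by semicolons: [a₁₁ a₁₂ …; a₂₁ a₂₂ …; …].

T1 = [1 0 2; 0 1 2; 0 0 1]
T2·T1 = [1 1/2 3; 0 1 2; 0 0 1]
T3·…·T1 = [-3/5 1/2 -1/5; -4/5 -1 -18/5; 0 0 1]
T4·…·T1 = [-3/5 1/2 -1/5; 4/5 1 18/5; 0 0 1]
T5·…·T1 = [-3/5 1/2 -1/5; -4/5 -1 -18/5; 0 0 1]
T6·…·T1 = [-24/25 -1/5 -58/25; -7/25 -11/10 -69/25; 0 0 1]

T = [-24/25 -1/5 -58/25; -7/25 -11/10 -69/25; 0 0 1]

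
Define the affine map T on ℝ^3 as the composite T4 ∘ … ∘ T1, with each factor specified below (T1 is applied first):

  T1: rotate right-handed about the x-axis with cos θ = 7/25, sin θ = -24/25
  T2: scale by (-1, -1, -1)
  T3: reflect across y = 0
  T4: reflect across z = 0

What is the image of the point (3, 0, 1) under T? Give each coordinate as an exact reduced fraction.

T(p) = (-3, 24/25, 7/25)

T1 rotate right-handed about the x-axis with cos θ = 7/25, sin θ = -24/25: (3, 0, 1) → (3, 24/25, 7/25)
T2 scale by (-1, -1, -1): (3, 24/25, 7/25) → (-3, -24/25, -7/25)
T3 reflect across y = 0: (-3, -24/25, -7/25) → (-3, 24/25, -7/25)
T4 reflect across z = 0: (-3, 24/25, -7/25) → (-3, 24/25, 7/25)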